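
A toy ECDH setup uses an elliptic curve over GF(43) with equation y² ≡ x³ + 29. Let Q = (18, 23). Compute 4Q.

(17, 13)

Double-and-add on 4 = (100)₂. Start with Q = (18, 23) for the leading 1-bit.
double: tangent at (18, 23): λ = (3·18² + 0)/(2·23) ≡ 26/3. 3⁻¹ ≡ 29 (mod 43), so λ ≡ 26·29 ≡ 23.
  x = λ² - 18 - 18 = 529 - 36 ≡ 20; y = λ·(18 - 20) - 23 ≡ 17. → (20, 17)
double: tangent at (20, 17): λ = (3·20² + 0)/(2·17) ≡ 39/34. 34⁻¹ ≡ 19 (mod 43) since 34·19 = 646 ≡ 1, so λ ≡ 39·19 ≡ 10.
  x = λ² - 20 - 20 = 100 - 40 ≡ 17; y = λ·(20 - 17) - 17 ≡ 13. → (17, 13)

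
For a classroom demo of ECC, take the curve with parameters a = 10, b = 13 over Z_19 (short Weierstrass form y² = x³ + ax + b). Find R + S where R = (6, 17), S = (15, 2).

(5, 13)

(6, 17) + (15, 2). λ = (2 - 17)/(15 - 6) ≡ 4/9 mod 19. 9⁻¹ ≡ 17 (mod 19), so λ ≡ 11.
  x = λ² - 6 - 15 = 121 - 21 ≡ 5; y = λ·(6 - 5) - 17 ≡ 13. → (5, 13)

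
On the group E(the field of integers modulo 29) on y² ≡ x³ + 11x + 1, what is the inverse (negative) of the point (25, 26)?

-(25, 26) = (25, -26 mod 29) = (25, 3).

(25, 3)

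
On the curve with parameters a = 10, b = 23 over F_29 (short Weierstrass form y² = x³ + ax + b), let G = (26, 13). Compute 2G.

(26, 16)

tangent at (26, 13): λ = (3·26² + 10)/(2·13) ≡ 8/26. 26⁻¹ ≡ 19 (mod 29), so λ ≡ 8·19 ≡ 7.
  x = λ² - 26 - 26 = 49 - 52 ≡ 26; y = λ·(26 - 26) - 13 ≡ 16. → (26, 16)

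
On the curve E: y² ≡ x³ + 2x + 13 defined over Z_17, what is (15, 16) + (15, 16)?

(2, 12)

tangent at (15, 16): λ = (3·15² + 2)/(2·16) ≡ 14/15. 15⁻¹ ≡ 8 (mod 17), so λ ≡ 14·8 ≡ 10.
  x = λ² - 15 - 15 = 100 - 30 ≡ 2; y = λ·(15 - 2) - 16 ≡ 12. → (2, 12)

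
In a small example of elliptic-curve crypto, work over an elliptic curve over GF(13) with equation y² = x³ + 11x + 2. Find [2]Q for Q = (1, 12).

tangent at (1, 12): λ = (3·1² + 11)/(2·12) ≡ 1/11. 11⁻¹ ≡ 6 (mod 13), so λ ≡ 1·6 ≡ 6.
  x = λ² - 1 - 1 = 36 - 2 ≡ 8; y = λ·(1 - 8) - 12 ≡ 11. → (8, 11)

(8, 11)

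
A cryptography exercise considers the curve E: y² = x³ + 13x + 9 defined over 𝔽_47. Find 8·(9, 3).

(18, 23)

Write P = (9, 3).
Double-and-add on 8 = (1000)₂. Start with P = (9, 3) for the leading 1-bit.
double: tangent at (9, 3): λ = (3·9² + 13)/(2·3) ≡ 21/6. 6⁻¹ ≡ 8 (mod 47) since 6·8 = 48 ≡ 1, so λ ≡ 21·8 ≡ 27.
  x = λ² - 9 - 9 = 729 - 18 ≡ 6; y = λ·(9 - 6) - 3 ≡ 31. → (6, 31)
double: tangent at (6, 31): λ = (3·6² + 13)/(2·31) ≡ 27/15. 15⁻¹ ≡ 22 (mod 47), so λ ≡ 27·22 ≡ 30.
  x = λ² - 6 - 6 = 900 - 12 ≡ 42; y = λ·(6 - 42) - 31 ≡ 17. → (42, 17)
double: tangent at (42, 17): λ = (3·42² + 13)/(2·17) ≡ 41/34. 34⁻¹ ≡ 18 (mod 47), so λ ≡ 41·18 ≡ 33.
  x = λ² - 42 - 42 = 1089 - 84 ≡ 18; y = λ·(42 - 18) - 17 ≡ 23. → (18, 23)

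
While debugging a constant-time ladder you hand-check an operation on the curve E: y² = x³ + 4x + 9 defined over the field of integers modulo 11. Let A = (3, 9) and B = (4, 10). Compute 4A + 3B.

(4, 1)

First 4A:
Double-and-add on 4 = (100)₂. Start with A = (3, 9) for the leading 1-bit.
double: tangent at (3, 9): λ = (3·3² + 4)/(2·9) ≡ 9/7. 7⁻¹ ≡ 8 (mod 11), so λ ≡ 9·8 ≡ 6.
  x = λ² - 3 - 3 = 36 - 6 ≡ 8; y = λ·(3 - 8) - 9 ≡ 5. → (8, 5)
double: tangent at (8, 5): λ = (3·8² + 4)/(2·5) ≡ 9/10. 10⁻¹ ≡ 10 (mod 11) since 10·10 = 100 ≡ 1, so λ ≡ 9·10 ≡ 2.
  x = λ² - 8 - 8 = 4 - 16 ≡ 10; y = λ·(8 - 10) - 5 ≡ 2. → (10, 2)
4A = (10, 2).
Next 3B:
Repeated addition: build up to 3B.
2B: tangent at (4, 10): λ = (3·4² + 4)/(2·10) ≡ 8/9. 9⁻¹ ≡ 5 (mod 11) since 9·5 = 45 ≡ 1, so λ ≡ 8·5 ≡ 7.
  x = λ² - 4 - 4 = 49 - 8 ≡ 8; y = λ·(4 - 8) - 10 ≡ 6. → (8, 6)
3B: (8, 6) + (4, 10). λ = (10 - 6)/(4 - 8) ≡ 4/7 mod 11. 7⁻¹ ≡ 8 (mod 11), so λ ≡ 10.
  x = λ² - 8 - 4 = 100 - 12 ≡ 0; y = λ·(8 - 0) - 6 ≡ 8. → (0, 8)
3B = (0, 8).
Finally 4A + 3B:
(10, 2) + (0, 8). λ = (8 - 2)/(0 - 10) ≡ 6/1 mod 11. 1⁻¹ ≡ 1 (mod 11), so λ ≡ 6.
  x = λ² - 10 - 0 = 36 - 10 ≡ 4; y = λ·(10 - 4) - 2 ≡ 1. → (4, 1)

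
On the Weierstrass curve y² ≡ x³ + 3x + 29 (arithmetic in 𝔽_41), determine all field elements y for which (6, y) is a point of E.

x³ + 3x + 29 = 263 ≡ 17 (mod 41).
17 is a non-residue mod 41; no y exists.

none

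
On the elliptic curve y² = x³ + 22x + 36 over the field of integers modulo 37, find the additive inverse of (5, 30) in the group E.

-(5, 30) = (5, -30 mod 37) = (5, 7).

(5, 7)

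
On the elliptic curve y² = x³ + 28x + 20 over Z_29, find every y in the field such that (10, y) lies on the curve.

13, 16

x³ + 28x + 20 = 1300 ≡ 24 (mod 29).
Square roots of 24 mod 29: 13 and 16 (since 13² = 169 ≡ 24).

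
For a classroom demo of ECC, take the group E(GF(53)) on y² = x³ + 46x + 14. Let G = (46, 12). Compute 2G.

tangent at (46, 12): λ = (3·46² + 46)/(2·12) ≡ 34/24. 24⁻¹ ≡ 42 (mod 53), so λ ≡ 34·42 ≡ 50.
  x = λ² - 46 - 46 = 2500 - 92 ≡ 23; y = λ·(46 - 23) - 12 ≡ 25. → (23, 25)

(23, 25)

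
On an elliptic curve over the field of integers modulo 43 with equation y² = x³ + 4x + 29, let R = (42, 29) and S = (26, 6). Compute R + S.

(33, 35)

(42, 29) + (26, 6). λ = (6 - 29)/(26 - 42) ≡ 20/27 mod 43. 27⁻¹ ≡ 8 (mod 43) since 27·8 = 216 ≡ 1, so λ ≡ 31.
  x = λ² - 42 - 26 = 961 - 68 ≡ 33; y = λ·(42 - 33) - 29 ≡ 35. → (33, 35)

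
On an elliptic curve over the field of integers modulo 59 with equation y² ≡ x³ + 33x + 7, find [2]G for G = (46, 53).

tangent at (46, 53): λ = (3·46² + 33)/(2·53) ≡ 9/47. 47⁻¹ ≡ 54 (mod 59), so λ ≡ 9·54 ≡ 14.
  x = λ² - 46 - 46 = 196 - 92 ≡ 45; y = λ·(46 - 45) - 53 ≡ 20. → (45, 20)

(45, 20)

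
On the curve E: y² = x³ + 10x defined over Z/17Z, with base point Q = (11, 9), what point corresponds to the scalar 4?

(4, 11)

Repeated addition: build up to 4Q.
2Q: tangent at (11, 9): λ = (3·11² + 10)/(2·9) ≡ 16/1. 1⁻¹ ≡ 1 (mod 17), so λ ≡ 16·1 ≡ 16.
  x = λ² - 11 - 11 = 256 - 22 ≡ 13; y = λ·(11 - 13) - 9 ≡ 10. → (13, 10)
3Q: (13, 10) + (11, 9). λ = (9 - 10)/(11 - 13) ≡ 16/15 mod 17. 15⁻¹ ≡ 8 (mod 17) since 15·8 = 120 ≡ 1, so λ ≡ 9.
  x = λ² - 13 - 11 = 81 - 24 ≡ 6; y = λ·(13 - 6) - 10 ≡ 2. → (6, 2)
4Q: (6, 2) + (11, 9). λ = (9 - 2)/(11 - 6) ≡ 7/5 mod 17. 5⁻¹ ≡ 7 (mod 17), so λ ≡ 15.
  x = λ² - 6 - 11 = 225 - 17 ≡ 4; y = λ·(6 - 4) - 2 ≡ 11. → (4, 11)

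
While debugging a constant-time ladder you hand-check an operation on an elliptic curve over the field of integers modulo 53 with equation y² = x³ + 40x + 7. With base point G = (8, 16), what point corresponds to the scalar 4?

Double-and-add on 4 = (100)₂. Start with G = (8, 16) for the leading 1-bit.
double: tangent at (8, 16): λ = (3·8² + 40)/(2·16) ≡ 20/32. 32⁻¹ ≡ 5 (mod 53) since 32·5 = 160 ≡ 1, so λ ≡ 20·5 ≡ 47.
  x = λ² - 8 - 8 = 2209 - 16 ≡ 20; y = λ·(8 - 20) - 16 ≡ 3. → (20, 3)
double: tangent at (20, 3): λ = (3·20² + 40)/(2·3) ≡ 21/6. 6⁻¹ ≡ 9 (mod 53) since 6·9 = 54 ≡ 1, so λ ≡ 21·9 ≡ 30.
  x = λ² - 20 - 20 = 900 - 40 ≡ 12; y = λ·(20 - 12) - 3 ≡ 25. → (12, 25)

(12, 25)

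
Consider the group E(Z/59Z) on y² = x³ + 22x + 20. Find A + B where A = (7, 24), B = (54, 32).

(7, 24) + (54, 32). λ = (32 - 24)/(54 - 7) ≡ 8/47 mod 59. 47⁻¹ ≡ 54 (mod 59) since 47·54 = 2538 ≡ 1, so λ ≡ 19.
  x = λ² - 7 - 54 = 361 - 61 ≡ 5; y = λ·(7 - 5) - 24 ≡ 14. → (5, 14)

(5, 14)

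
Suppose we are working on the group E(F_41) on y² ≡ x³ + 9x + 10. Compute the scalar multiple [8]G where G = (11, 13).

(17, 22)

Double-and-add on 8 = (1000)₂. Start with G = (11, 13) for the leading 1-bit.
double: tangent at (11, 13): λ = (3·11² + 9)/(2·13) ≡ 3/26. 26⁻¹ ≡ 30 (mod 41), so λ ≡ 3·30 ≡ 8.
  x = λ² - 11 - 11 = 64 - 22 ≡ 1; y = λ·(11 - 1) - 13 ≡ 26. → (1, 26)
double: tangent at (1, 26): λ = (3·1² + 9)/(2·26) ≡ 12/11. 11⁻¹ ≡ 15 (mod 41), so λ ≡ 12·15 ≡ 16.
  x = λ² - 1 - 1 = 256 - 2 ≡ 8; y = λ·(1 - 8) - 26 ≡ 26. → (8, 26)
double: tangent at (8, 26): λ = (3·8² + 9)/(2·26) ≡ 37/11. 11⁻¹ ≡ 15 (mod 41) since 11·15 = 165 ≡ 1, so λ ≡ 37·15 ≡ 22.
  x = λ² - 8 - 8 = 484 - 16 ≡ 17; y = λ·(8 - 17) - 26 ≡ 22. → (17, 22)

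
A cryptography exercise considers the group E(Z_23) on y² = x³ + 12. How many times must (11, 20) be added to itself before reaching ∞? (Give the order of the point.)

4

2P: tangent at (11, 20): λ = (3·11² + 0)/(2·20) ≡ 18/17. 17⁻¹ ≡ 19 (mod 23), so λ ≡ 18·19 ≡ 20.
  x = λ² - 11 - 11 = 400 - 22 ≡ 10; y = λ·(11 - 10) - 20 ≡ 0. → (10, 0)
3P: (10, 0) + (11, 20). λ = (20 - 0)/(11 - 10) ≡ 20/1 mod 23. 1⁻¹ ≡ 1 (mod 23), so λ ≡ 20.
  x = λ² - 10 - 11 = 400 - 21 ≡ 11; y = λ·(10 - 11) - 0 ≡ 3. → (11, 3)
4P: (11, 3) + (11, 20): same x and y₁ ≡ -y₂, so the sum is ∞.
4P = ∞, so the order is 4.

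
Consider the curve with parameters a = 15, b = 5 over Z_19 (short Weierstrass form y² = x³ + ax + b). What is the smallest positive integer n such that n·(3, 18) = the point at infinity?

2P: tangent at (3, 18): λ = (3·3² + 15)/(2·18) ≡ 4/17. 17⁻¹ ≡ 9 (mod 19), so λ ≡ 4·9 ≡ 17.
  x = λ² - 3 - 3 = 289 - 6 ≡ 17; y = λ·(3 - 17) - 18 ≡ 10. → (17, 10)
3P: (17, 10) + (3, 18). λ = (18 - 10)/(3 - 17) ≡ 8/5 mod 19. 5⁻¹ ≡ 4 (mod 19) since 5·4 = 20 ≡ 1, so λ ≡ 13.
  x = λ² - 17 - 3 = 169 - 20 ≡ 16; y = λ·(17 - 16) - 10 ≡ 3. → (16, 3)
4P: (16, 3) + (3, 18). λ = (18 - 3)/(3 - 16) ≡ 15/6 mod 19. 6⁻¹ ≡ 16 (mod 19), so λ ≡ 12.
  x = λ² - 16 - 3 = 144 - 19 ≡ 11; y = λ·(16 - 11) - 3 ≡ 0. → (11, 0)
5P: (11, 0) + (3, 18). λ = (18 - 0)/(3 - 11) ≡ 18/11 mod 19. 11⁻¹ ≡ 7 (mod 19) since 11·7 = 77 ≡ 1, so λ ≡ 12.
  x = λ² - 11 - 3 = 144 - 14 ≡ 16; y = λ·(11 - 16) - 0 ≡ 16. → (16, 16)
6P: (16, 16) + (3, 18). λ = (18 - 16)/(3 - 16) ≡ 2/6 mod 19. 6⁻¹ ≡ 16 (mod 19), so λ ≡ 13.
  x = λ² - 16 - 3 = 169 - 19 ≡ 17; y = λ·(16 - 17) - 16 ≡ 9. → (17, 9)
7P: (17, 9) + (3, 18). λ = (18 - 9)/(3 - 17) ≡ 9/5 mod 19. 5⁻¹ ≡ 4 (mod 19) since 5·4 = 20 ≡ 1, so λ ≡ 17.
  x = λ² - 17 - 3 = 289 - 20 ≡ 3; y = λ·(17 - 3) - 9 ≡ 1. → (3, 1)
8P: (3, 1) + (3, 18): same x and y₁ ≡ -y₂, so the sum is the point at infinity.
8P = the point at infinity, so the order is 8.

8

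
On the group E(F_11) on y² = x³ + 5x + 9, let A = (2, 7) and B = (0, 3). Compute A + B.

(2, 7) + (0, 3). λ = (3 - 7)/(0 - 2) ≡ 7/9 mod 11. 9⁻¹ ≡ 5 (mod 11), so λ ≡ 2.
  x = λ² - 2 - 0 = 4 - 2 ≡ 2; y = λ·(2 - 2) - 7 ≡ 4. → (2, 4)

(2, 4)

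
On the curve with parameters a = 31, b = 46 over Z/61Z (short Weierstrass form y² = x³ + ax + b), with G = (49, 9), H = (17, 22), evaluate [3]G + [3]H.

(43, 0)

First 3G:
Repeated addition: build up to 3G.
2G: tangent at (49, 9): λ = (3·49² + 31)/(2·9) ≡ 36/18. 18⁻¹ ≡ 17 (mod 61) since 18·17 = 306 ≡ 1, so λ ≡ 36·17 ≡ 2.
  x = λ² - 49 - 49 = 4 - 98 ≡ 28; y = λ·(49 - 28) - 9 ≡ 33. → (28, 33)
3G: (28, 33) + (49, 9). λ = (9 - 33)/(49 - 28) ≡ 37/21 mod 61. 21⁻¹ ≡ 32 (mod 61) since 21·32 = 672 ≡ 1, so λ ≡ 25.
  x = λ² - 28 - 49 = 625 - 77 ≡ 60; y = λ·(28 - 60) - 33 ≡ 21. → (60, 21)
3G = (60, 21).
Next 3H:
Repeated addition: build up to 3H.
2H: tangent at (17, 22): λ = (3·17² + 31)/(2·22) ≡ 44/44. 44⁻¹ ≡ 43 (mod 61), so λ ≡ 44·43 ≡ 1.
  x = λ² - 17 - 17 = 1 - 34 ≡ 28; y = λ·(17 - 28) - 22 ≡ 28. → (28, 28)
3H: (28, 28) + (17, 22). λ = (22 - 28)/(17 - 28) ≡ 55/50 mod 61. 50⁻¹ ≡ 11 (mod 61), so λ ≡ 56.
  x = λ² - 28 - 17 = 3136 - 45 ≡ 41; y = λ·(28 - 41) - 28 ≡ 37. → (41, 37)
3H = (41, 37).
Finally 3G + 3H:
(60, 21) + (41, 37). λ = (37 - 21)/(41 - 60) ≡ 16/42 mod 61. 42⁻¹ ≡ 16 (mod 61), so λ ≡ 12.
  x = λ² - 60 - 41 = 144 - 101 ≡ 43; y = λ·(60 - 43) - 21 ≡ 0. → (43, 0)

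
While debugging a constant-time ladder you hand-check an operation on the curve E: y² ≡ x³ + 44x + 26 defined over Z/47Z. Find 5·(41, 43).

(33, 35)

Write G = (41, 43).
Repeated addition: build up to 5G.
2G: tangent at (41, 43): λ = (3·41² + 44)/(2·43) ≡ 11/39. 39⁻¹ ≡ 41 (mod 47), so λ ≡ 11·41 ≡ 28.
  x = λ² - 41 - 41 = 784 - 82 ≡ 44; y = λ·(41 - 44) - 43 ≡ 14. → (44, 14)
3G: (44, 14) + (41, 43). λ = (43 - 14)/(41 - 44) ≡ 29/44 mod 47. 44⁻¹ ≡ 31 (mod 47), so λ ≡ 6.
  x = λ² - 44 - 41 = 36 - 85 ≡ 45; y = λ·(44 - 45) - 14 ≡ 27. → (45, 27)
4G: (45, 27) + (41, 43). λ = (43 - 27)/(41 - 45) ≡ 16/43 mod 47. 43⁻¹ ≡ 35 (mod 47), so λ ≡ 43.
  x = λ² - 45 - 41 = 1849 - 86 ≡ 24; y = λ·(45 - 24) - 27 ≡ 30. → (24, 30)
5G: (24, 30) + (41, 43). λ = (43 - 30)/(41 - 24) ≡ 13/17 mod 47. 17⁻¹ ≡ 36 (mod 47) since 17·36 = 612 ≡ 1, so λ ≡ 45.
  x = λ² - 24 - 41 = 2025 - 65 ≡ 33; y = λ·(24 - 33) - 30 ≡ 35. → (33, 35)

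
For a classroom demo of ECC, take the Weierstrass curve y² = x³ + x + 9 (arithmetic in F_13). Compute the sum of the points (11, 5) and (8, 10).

(11, 5) + (8, 10). λ = (10 - 5)/(8 - 11) ≡ 5/10 mod 13. 10⁻¹ ≡ 4 (mod 13), so λ ≡ 7.
  x = λ² - 11 - 8 = 49 - 19 ≡ 4; y = λ·(11 - 4) - 5 ≡ 5. → (4, 5)

(4, 5)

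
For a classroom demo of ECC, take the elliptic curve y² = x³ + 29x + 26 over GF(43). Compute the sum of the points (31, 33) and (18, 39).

(31, 33) + (18, 39). λ = (39 - 33)/(18 - 31) ≡ 6/30 mod 43. 30⁻¹ ≡ 33 (mod 43), so λ ≡ 26.
  x = λ² - 31 - 18 = 676 - 49 ≡ 25; y = λ·(31 - 25) - 33 ≡ 37. → (25, 37)

(25, 37)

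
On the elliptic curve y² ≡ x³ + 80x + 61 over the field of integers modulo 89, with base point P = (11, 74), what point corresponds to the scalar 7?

(42, 48)

Double-and-add on 7 = (111)₂. Start with P = (11, 74) for the leading 1-bit.
double: tangent at (11, 74): λ = (3·11² + 80)/(2·74) ≡ 87/59. 59⁻¹ ≡ 86 (mod 89), so λ ≡ 87·86 ≡ 6.
  x = λ² - 11 - 11 = 36 - 22 ≡ 14; y = λ·(11 - 14) - 74 ≡ 86. → (14, 86)
add P: (14, 86) + (11, 74). λ = (74 - 86)/(11 - 14) ≡ 77/86 mod 89. 86⁻¹ ≡ 59 (mod 89), so λ ≡ 4.
  x = λ² - 14 - 11 = 16 - 25 ≡ 80; y = λ·(14 - 80) - 86 ≡ 6. → (80, 6)
double: tangent at (80, 6): λ = (3·80² + 80)/(2·6) ≡ 56/12. 12⁻¹ ≡ 52 (mod 89), so λ ≡ 56·52 ≡ 64.
  x = λ² - 80 - 80 = 4096 - 160 ≡ 20; y = λ·(80 - 20) - 6 ≡ 7. → (20, 7)
add P: (20, 7) + (11, 74). λ = (74 - 7)/(11 - 20) ≡ 67/80 mod 89. 80⁻¹ ≡ 79 (mod 89) since 80·79 = 6320 ≡ 1, so λ ≡ 42.
  x = λ² - 20 - 11 = 1764 - 31 ≡ 42; y = λ·(20 - 42) - 7 ≡ 48. → (42, 48)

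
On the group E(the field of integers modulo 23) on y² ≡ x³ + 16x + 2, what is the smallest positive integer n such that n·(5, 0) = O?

2P: (5, 0) + (5, 0): same x and y₁ ≡ -y₂, so the sum is O.
2P = O, so the order is 2.

2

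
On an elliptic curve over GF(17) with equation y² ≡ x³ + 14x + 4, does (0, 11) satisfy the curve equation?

no

y² = 11² ≡ 2; x³ + 14x + 4 = 4 ≡ 4 (mod 17). 2 ≠ 4.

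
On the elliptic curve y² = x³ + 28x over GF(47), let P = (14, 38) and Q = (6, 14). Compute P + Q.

(36, 37)

(14, 38) + (6, 14). λ = (14 - 38)/(6 - 14) ≡ 23/39 mod 47. 39⁻¹ ≡ 41 (mod 47) since 39·41 = 1599 ≡ 1, so λ ≡ 3.
  x = λ² - 14 - 6 = 9 - 20 ≡ 36; y = λ·(14 - 36) - 38 ≡ 37. → (36, 37)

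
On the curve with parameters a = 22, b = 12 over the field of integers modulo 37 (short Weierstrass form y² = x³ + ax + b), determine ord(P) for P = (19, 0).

2

2P: (19, 0) + (19, 0): same x and y₁ ≡ -y₂, so the sum is O.
2P = O, so the order is 2.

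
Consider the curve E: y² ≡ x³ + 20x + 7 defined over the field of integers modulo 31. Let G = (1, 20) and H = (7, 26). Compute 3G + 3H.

(1, 11)

First 3G:
Repeated addition: build up to 3G.
2G: tangent at (1, 20): λ = (3·1² + 20)/(2·20) ≡ 23/9. 9⁻¹ ≡ 7 (mod 31) since 9·7 = 63 ≡ 1, so λ ≡ 23·7 ≡ 6.
  x = λ² - 1 - 1 = 36 - 2 ≡ 3; y = λ·(1 - 3) - 20 ≡ 30. → (3, 30)
3G: (3, 30) + (1, 20). λ = (20 - 30)/(1 - 3) ≡ 21/29 mod 31. 29⁻¹ ≡ 15 (mod 31) since 29·15 = 435 ≡ 1, so λ ≡ 5.
  x = λ² - 3 - 1 = 25 - 4 ≡ 21; y = λ·(3 - 21) - 30 ≡ 4. → (21, 4)
3G = (21, 4).
Next 3H:
Repeated addition: build up to 3H.
2H: tangent at (7, 26): λ = (3·7² + 20)/(2·26) ≡ 12/21. 21⁻¹ ≡ 3 (mod 31) since 21·3 = 63 ≡ 1, so λ ≡ 12·3 ≡ 5.
  x = λ² - 7 - 7 = 25 - 14 ≡ 11; y = λ·(7 - 11) - 26 ≡ 16. → (11, 16)
3H: (11, 16) + (7, 26). λ = (26 - 16)/(7 - 11) ≡ 10/27 mod 31. 27⁻¹ ≡ 23 (mod 31) since 27·23 = 621 ≡ 1, so λ ≡ 13.
  x = λ² - 11 - 7 = 169 - 18 ≡ 27; y = λ·(11 - 27) - 16 ≡ 24. → (27, 24)
3H = (27, 24).
Finally 3G + 3H:
(21, 4) + (27, 24). λ = (24 - 4)/(27 - 21) ≡ 20/6 mod 31. 6⁻¹ ≡ 26 (mod 31) since 6·26 = 156 ≡ 1, so λ ≡ 24.
  x = λ² - 21 - 27 = 576 - 48 ≡ 1; y = λ·(21 - 1) - 4 ≡ 11. → (1, 11)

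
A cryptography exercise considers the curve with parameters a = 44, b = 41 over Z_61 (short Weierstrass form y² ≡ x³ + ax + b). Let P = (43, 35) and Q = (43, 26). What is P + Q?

O

The two points share x = 43 and their y-coordinates satisfy 35 + 26 ≡ 0 (mod 61), so they are inverses. Their sum is O.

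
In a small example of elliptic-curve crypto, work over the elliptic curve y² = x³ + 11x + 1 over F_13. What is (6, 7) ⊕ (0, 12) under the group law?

(3, 10)

(6, 7) + (0, 12). λ = (12 - 7)/(0 - 6) ≡ 5/7 mod 13. 7⁻¹ ≡ 2 (mod 13) since 7·2 = 14 ≡ 1, so λ ≡ 10.
  x = λ² - 6 - 0 = 100 - 6 ≡ 3; y = λ·(6 - 3) - 7 ≡ 10. → (3, 10)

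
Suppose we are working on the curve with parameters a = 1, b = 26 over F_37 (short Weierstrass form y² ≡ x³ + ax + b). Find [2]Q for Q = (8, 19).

tangent at (8, 19): λ = (3·8² + 1)/(2·19) ≡ 8/1. 1⁻¹ ≡ 1 (mod 37) since 1·1 = 1 ≡ 1, so λ ≡ 8·1 ≡ 8.
  x = λ² - 8 - 8 = 64 - 16 ≡ 11; y = λ·(8 - 11) - 19 ≡ 31. → (11, 31)

(11, 31)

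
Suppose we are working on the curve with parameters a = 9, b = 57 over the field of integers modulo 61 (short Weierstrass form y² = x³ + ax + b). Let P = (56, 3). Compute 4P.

(60, 48)

Repeated addition: build up to 4P.
2P: tangent at (56, 3): λ = (3·56² + 9)/(2·3) ≡ 23/6. 6⁻¹ ≡ 51 (mod 61), so λ ≡ 23·51 ≡ 14.
  x = λ² - 56 - 56 = 196 - 112 ≡ 23; y = λ·(56 - 23) - 3 ≡ 32. → (23, 32)
3P: (23, 32) + (56, 3). λ = (3 - 32)/(56 - 23) ≡ 32/33 mod 61. 33⁻¹ ≡ 37 (mod 61), so λ ≡ 25.
  x = λ² - 23 - 56 = 625 - 79 ≡ 58; y = λ·(23 - 58) - 32 ≡ 8. → (58, 8)
4P: (58, 8) + (56, 3). λ = (3 - 8)/(56 - 58) ≡ 56/59 mod 61. 59⁻¹ ≡ 30 (mod 61) since 59·30 = 1770 ≡ 1, so λ ≡ 33.
  x = λ² - 58 - 56 = 1089 - 114 ≡ 60; y = λ·(58 - 60) - 8 ≡ 48. → (60, 48)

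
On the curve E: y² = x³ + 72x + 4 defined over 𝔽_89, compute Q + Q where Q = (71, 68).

(0, 87)

tangent at (71, 68): λ = (3·71² + 72)/(2·68) ≡ 65/47. 47⁻¹ ≡ 36 (mod 89) since 47·36 = 1692 ≡ 1, so λ ≡ 65·36 ≡ 26.
  x = λ² - 71 - 71 = 676 - 142 ≡ 0; y = λ·(71 - 0) - 68 ≡ 87. → (0, 87)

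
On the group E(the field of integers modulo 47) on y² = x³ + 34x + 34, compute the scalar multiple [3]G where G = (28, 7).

Repeated addition: build up to 3G.
2G: tangent at (28, 7): λ = (3·28² + 34)/(2·7) ≡ 36/14. 14⁻¹ ≡ 37 (mod 47) since 14·37 = 518 ≡ 1, so λ ≡ 36·37 ≡ 16.
  x = λ² - 28 - 28 = 256 - 56 ≡ 12; y = λ·(28 - 12) - 7 ≡ 14. → (12, 14)
3G: (12, 14) + (28, 7). λ = (7 - 14)/(28 - 12) ≡ 40/16 mod 47. 16⁻¹ ≡ 3 (mod 47), so λ ≡ 26.
  x = λ² - 12 - 28 = 676 - 40 ≡ 25; y = λ·(12 - 25) - 14 ≡ 24. → (25, 24)

(25, 24)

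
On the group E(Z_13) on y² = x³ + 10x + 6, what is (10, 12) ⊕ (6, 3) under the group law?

(11, 2)

(10, 12) + (6, 3). λ = (3 - 12)/(6 - 10) ≡ 4/9 mod 13. 9⁻¹ ≡ 3 (mod 13), so λ ≡ 12.
  x = λ² - 10 - 6 = 144 - 16 ≡ 11; y = λ·(10 - 11) - 12 ≡ 2. → (11, 2)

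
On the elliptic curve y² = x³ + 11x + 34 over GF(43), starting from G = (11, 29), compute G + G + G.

Repeated addition: build up to 3G.
2G: tangent at (11, 29): λ = (3·11² + 11)/(2·29) ≡ 30/15. 15⁻¹ ≡ 23 (mod 43), so λ ≡ 30·23 ≡ 2.
  x = λ² - 11 - 11 = 4 - 22 ≡ 25; y = λ·(11 - 25) - 29 ≡ 29. → (25, 29)
3G: (25, 29) + (11, 29). λ = (29 - 29)/(11 - 25) ≡ 0/29 mod 43. 29⁻¹ ≡ 3 (mod 43), so λ ≡ 0.
  x = λ² - 25 - 11 = 0 - 36 ≡ 7; y = λ·(25 - 7) - 29 ≡ 14. → (7, 14)

(7, 14)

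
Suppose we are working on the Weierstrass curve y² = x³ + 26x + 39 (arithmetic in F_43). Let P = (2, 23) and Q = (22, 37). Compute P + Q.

(1, 25)

(2, 23) + (22, 37). λ = (37 - 23)/(22 - 2) ≡ 14/20 mod 43. 20⁻¹ ≡ 28 (mod 43), so λ ≡ 5.
  x = λ² - 2 - 22 = 25 - 24 ≡ 1; y = λ·(2 - 1) - 23 ≡ 25. → (1, 25)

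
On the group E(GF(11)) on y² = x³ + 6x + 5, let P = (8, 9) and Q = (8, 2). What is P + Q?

O

The two points share x = 8 and their y-coordinates satisfy 9 + 2 ≡ 0 (mod 11), so they are inverses. Their sum is ∞.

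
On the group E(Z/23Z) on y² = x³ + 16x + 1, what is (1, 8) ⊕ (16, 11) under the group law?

(18, 7)

(1, 8) + (16, 11). λ = (11 - 8)/(16 - 1) ≡ 3/15 mod 23. 15⁻¹ ≡ 20 (mod 23), so λ ≡ 14.
  x = λ² - 1 - 16 = 196 - 17 ≡ 18; y = λ·(1 - 18) - 8 ≡ 7. → (18, 7)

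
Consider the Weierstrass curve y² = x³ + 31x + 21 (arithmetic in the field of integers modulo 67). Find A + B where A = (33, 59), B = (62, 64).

(33, 59) + (62, 64). λ = (64 - 59)/(62 - 33) ≡ 5/29 mod 67. 29⁻¹ ≡ 37 (mod 67), so λ ≡ 51.
  x = λ² - 33 - 62 = 2601 - 95 ≡ 27; y = λ·(33 - 27) - 59 ≡ 46. → (27, 46)

(27, 46)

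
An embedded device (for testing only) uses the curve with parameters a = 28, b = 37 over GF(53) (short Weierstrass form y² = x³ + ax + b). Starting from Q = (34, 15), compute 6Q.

O

Repeated addition: build up to 6Q.
2Q: tangent at (34, 15): λ = (3·34² + 28)/(2·15) ≡ 51/30. 30⁻¹ ≡ 23 (mod 53) since 30·23 = 690 ≡ 1, so λ ≡ 51·23 ≡ 7.
  x = λ² - 34 - 34 = 49 - 68 ≡ 34; y = λ·(34 - 34) - 15 ≡ 38. → (34, 38)
3Q: (34, 38) + (34, 15): same x and y₁ ≡ -y₂, so the sum is ∞.
4Q: ∞ + (34, 15) = (34, 15) (identity).
5Q: tangent at (34, 15): λ = (3·34² + 28)/(2·15) ≡ 51/30. 30⁻¹ ≡ 23 (mod 53) since 30·23 = 690 ≡ 1, so λ ≡ 51·23 ≡ 7.
  x = λ² - 34 - 34 = 49 - 68 ≡ 34; y = λ·(34 - 34) - 15 ≡ 38. → (34, 38)
6Q: (34, 38) + (34, 15): same x and y₁ ≡ -y₂, so the sum is ∞.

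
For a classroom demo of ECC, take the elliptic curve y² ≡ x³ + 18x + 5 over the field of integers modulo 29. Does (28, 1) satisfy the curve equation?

no

y² = 1² ≡ 1; x³ + 18x + 5 = 22461 ≡ 15 (mod 29). 1 ≠ 15.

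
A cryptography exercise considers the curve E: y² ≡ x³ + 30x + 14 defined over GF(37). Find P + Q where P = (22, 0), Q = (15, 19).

(27, 3)

(22, 0) + (15, 19). λ = (19 - 0)/(15 - 22) ≡ 19/30 mod 37. 30⁻¹ ≡ 21 (mod 37), so λ ≡ 29.
  x = λ² - 22 - 15 = 841 - 37 ≡ 27; y = λ·(22 - 27) - 0 ≡ 3. → (27, 3)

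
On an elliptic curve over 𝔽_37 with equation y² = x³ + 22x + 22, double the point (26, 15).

(13, 10)

tangent at (26, 15): λ = (3·26² + 22)/(2·15) ≡ 15/30. 30⁻¹ ≡ 21 (mod 37), so λ ≡ 15·21 ≡ 19.
  x = λ² - 26 - 26 = 361 - 52 ≡ 13; y = λ·(26 - 13) - 15 ≡ 10. → (13, 10)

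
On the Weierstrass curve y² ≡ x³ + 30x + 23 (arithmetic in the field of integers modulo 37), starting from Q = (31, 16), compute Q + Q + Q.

(16, 23)

Repeated addition: build up to 3Q.
2Q: tangent at (31, 16): λ = (3·31² + 30)/(2·16) ≡ 27/32. 32⁻¹ ≡ 22 (mod 37) since 32·22 = 704 ≡ 1, so λ ≡ 27·22 ≡ 2.
  x = λ² - 31 - 31 = 4 - 62 ≡ 16; y = λ·(31 - 16) - 16 ≡ 14. → (16, 14)
3Q: (16, 14) + (31, 16). λ = (16 - 14)/(31 - 16) ≡ 2/15 mod 37. 15⁻¹ ≡ 5 (mod 37), so λ ≡ 10.
  x = λ² - 16 - 31 = 100 - 47 ≡ 16; y = λ·(16 - 16) - 14 ≡ 23. → (16, 23)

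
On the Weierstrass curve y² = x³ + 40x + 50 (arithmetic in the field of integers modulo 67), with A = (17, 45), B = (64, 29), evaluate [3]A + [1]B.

(16, 30)

First 3A:
Repeated addition: build up to 3A.
2A: tangent at (17, 45): λ = (3·17² + 40)/(2·45) ≡ 36/23. 23⁻¹ ≡ 35 (mod 67) since 23·35 = 805 ≡ 1, so λ ≡ 36·35 ≡ 54.
  x = λ² - 17 - 17 = 2916 - 34 ≡ 1; y = λ·(17 - 1) - 45 ≡ 15. → (1, 15)
3A: (1, 15) + (17, 45). λ = (45 - 15)/(17 - 1) ≡ 30/16 mod 67. 16⁻¹ ≡ 21 (mod 67), so λ ≡ 27.
  x = λ² - 1 - 17 = 729 - 18 ≡ 41; y = λ·(1 - 41) - 15 ≡ 44. → (41, 44)
3A = (41, 44).
Finally 3A + B:
(41, 44) + (64, 29). λ = (29 - 44)/(64 - 41) ≡ 52/23 mod 67. 23⁻¹ ≡ 35 (mod 67), so λ ≡ 11.
  x = λ² - 41 - 64 = 121 - 105 ≡ 16; y = λ·(41 - 16) - 44 ≡ 30. → (16, 30)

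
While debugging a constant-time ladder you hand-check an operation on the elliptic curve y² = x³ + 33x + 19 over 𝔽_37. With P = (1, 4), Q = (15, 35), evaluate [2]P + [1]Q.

(12, 21)

First 2P:
Repeated addition: build up to 2P.
2P: tangent at (1, 4): λ = (3·1² + 33)/(2·4) ≡ 36/8. 8⁻¹ ≡ 14 (mod 37), so λ ≡ 36·14 ≡ 23.
  x = λ² - 1 - 1 = 529 - 2 ≡ 9; y = λ·(1 - 9) - 4 ≡ 34. → (9, 34)
2P = (9, 34).
Finally 2P + Q:
(9, 34) + (15, 35). λ = (35 - 34)/(15 - 9) ≡ 1/6 mod 37. 6⁻¹ ≡ 31 (mod 37), so λ ≡ 31.
  x = λ² - 9 - 15 = 961 - 24 ≡ 12; y = λ·(9 - 12) - 34 ≡ 21. → (12, 21)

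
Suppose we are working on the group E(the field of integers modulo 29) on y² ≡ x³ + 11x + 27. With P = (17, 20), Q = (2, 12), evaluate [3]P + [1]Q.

(18, 24)

First 3P:
Repeated addition: build up to 3P.
2P: tangent at (17, 20): λ = (3·17² + 11)/(2·20) ≡ 8/11. 11⁻¹ ≡ 8 (mod 29), so λ ≡ 8·8 ≡ 6.
  x = λ² - 17 - 17 = 36 - 34 ≡ 2; y = λ·(17 - 2) - 20 ≡ 12. → (2, 12)
3P: (2, 12) + (17, 20). λ = (20 - 12)/(17 - 2) ≡ 8/15 mod 29. 15⁻¹ ≡ 2 (mod 29), so λ ≡ 16.
  x = λ² - 2 - 17 = 256 - 19 ≡ 5; y = λ·(2 - 5) - 12 ≡ 27. → (5, 27)
3P = (5, 27).
Finally 3P + Q:
(5, 27) + (2, 12). λ = (12 - 27)/(2 - 5) ≡ 14/26 mod 29. 26⁻¹ ≡ 19 (mod 29) since 26·19 = 494 ≡ 1, so λ ≡ 5.
  x = λ² - 5 - 2 = 25 - 7 ≡ 18; y = λ·(5 - 18) - 27 ≡ 24. → (18, 24)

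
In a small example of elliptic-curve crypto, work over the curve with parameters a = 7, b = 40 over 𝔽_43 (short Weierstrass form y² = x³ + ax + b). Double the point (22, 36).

(37, 13)

tangent at (22, 36): λ = (3·22² + 7)/(2·36) ≡ 40/29. 29⁻¹ ≡ 3 (mod 43) since 29·3 = 87 ≡ 1, so λ ≡ 40·3 ≡ 34.
  x = λ² - 22 - 22 = 1156 - 44 ≡ 37; y = λ·(22 - 37) - 36 ≡ 13. → (37, 13)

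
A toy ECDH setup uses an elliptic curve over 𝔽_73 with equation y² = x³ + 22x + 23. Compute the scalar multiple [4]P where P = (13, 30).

(54, 51)

Double-and-add on 4 = (100)₂. Start with P = (13, 30) for the leading 1-bit.
double: tangent at (13, 30): λ = (3·13² + 22)/(2·30) ≡ 18/60. 60⁻¹ ≡ 28 (mod 73), so λ ≡ 18·28 ≡ 66.
  x = λ² - 13 - 13 = 4356 - 26 ≡ 23; y = λ·(13 - 23) - 30 ≡ 40. → (23, 40)
double: tangent at (23, 40): λ = (3·23² + 22)/(2·40) ≡ 3/7. 7⁻¹ ≡ 21 (mod 73) since 7·21 = 147 ≡ 1, so λ ≡ 3·21 ≡ 63.
  x = λ² - 23 - 23 = 3969 - 46 ≡ 54; y = λ·(23 - 54) - 40 ≡ 51. → (54, 51)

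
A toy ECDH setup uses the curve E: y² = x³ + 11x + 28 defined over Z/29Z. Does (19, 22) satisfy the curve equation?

yes

y² = 22² ≡ 20; x³ + 11x + 28 = 7096 ≡ 20 (mod 29). 20 = 20.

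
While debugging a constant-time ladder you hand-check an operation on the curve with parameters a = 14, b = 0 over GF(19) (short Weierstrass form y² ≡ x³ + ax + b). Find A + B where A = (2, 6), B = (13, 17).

(2, 6) + (13, 17). λ = (17 - 6)/(13 - 2) ≡ 11/11 mod 19. 11⁻¹ ≡ 7 (mod 19), so λ ≡ 1.
  x = λ² - 2 - 13 = 1 - 15 ≡ 5; y = λ·(2 - 5) - 6 ≡ 10. → (5, 10)

(5, 10)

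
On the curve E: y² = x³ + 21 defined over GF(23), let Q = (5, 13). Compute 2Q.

tangent at (5, 13): λ = (3·5² + 0)/(2·13) ≡ 6/3. 3⁻¹ ≡ 8 (mod 23) since 3·8 = 24 ≡ 1, so λ ≡ 6·8 ≡ 2.
  x = λ² - 5 - 5 = 4 - 10 ≡ 17; y = λ·(5 - 17) - 13 ≡ 9. → (17, 9)

(17, 9)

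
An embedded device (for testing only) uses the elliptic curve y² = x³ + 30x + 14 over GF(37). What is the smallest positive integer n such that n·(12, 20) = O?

3

2P: tangent at (12, 20): λ = (3·12² + 30)/(2·20) ≡ 18/3. 3⁻¹ ≡ 25 (mod 37), so λ ≡ 18·25 ≡ 6.
  x = λ² - 12 - 12 = 36 - 24 ≡ 12; y = λ·(12 - 12) - 20 ≡ 17. → (12, 17)
3P: (12, 17) + (12, 20): same x and y₁ ≡ -y₂, so the sum is O.
3P = O, so the order is 3.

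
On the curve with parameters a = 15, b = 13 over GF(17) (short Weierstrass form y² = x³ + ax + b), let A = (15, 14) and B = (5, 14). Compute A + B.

(14, 3)

(15, 14) + (5, 14). λ = (14 - 14)/(5 - 15) ≡ 0/7 mod 17. 7⁻¹ ≡ 5 (mod 17) since 7·5 = 35 ≡ 1, so λ ≡ 0.
  x = λ² - 15 - 5 = 0 - 20 ≡ 14; y = λ·(15 - 14) - 14 ≡ 3. → (14, 3)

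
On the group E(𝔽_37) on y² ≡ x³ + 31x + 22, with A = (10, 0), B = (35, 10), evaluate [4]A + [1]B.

First 4A:
Double-and-add on 4 = (100)₂. Start with A = (10, 0) for the leading 1-bit.
double: (10, 0) + (10, 0): same x and y₁ ≡ -y₂, so the sum is ∞.
double: ∞ + ∞ = ∞ (identity).
4A = ∞.
Finally 4A + B:
∞ + (35, 10) = (35, 10) (identity).

(35, 10)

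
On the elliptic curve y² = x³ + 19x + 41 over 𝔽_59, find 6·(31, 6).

(55, 14)

Write Q = (31, 6).
Repeated addition: build up to 6Q.
2Q: tangent at (31, 6): λ = (3·31² + 19)/(2·6) ≡ 11/12. 12⁻¹ ≡ 5 (mod 59), so λ ≡ 11·5 ≡ 55.
  x = λ² - 31 - 31 = 3025 - 62 ≡ 13; y = λ·(31 - 13) - 6 ≡ 40. → (13, 40)
3Q: (13, 40) + (31, 6). λ = (6 - 40)/(31 - 13) ≡ 25/18 mod 59. 18⁻¹ ≡ 23 (mod 59), so λ ≡ 44.
  x = λ² - 13 - 31 = 1936 - 44 ≡ 4; y = λ·(13 - 4) - 40 ≡ 2. → (4, 2)
4Q: (4, 2) + (31, 6). λ = (6 - 2)/(31 - 4) ≡ 4/27 mod 59. 27⁻¹ ≡ 35 (mod 59) since 27·35 = 945 ≡ 1, so λ ≡ 22.
  x = λ² - 4 - 31 = 484 - 35 ≡ 36; y = λ·(4 - 36) - 2 ≡ 2. → (36, 2)
5Q: (36, 2) + (31, 6). λ = (6 - 2)/(31 - 36) ≡ 4/54 mod 59. 54⁻¹ ≡ 47 (mod 59), so λ ≡ 11.
  x = λ² - 36 - 31 = 121 - 67 ≡ 54; y = λ·(36 - 54) - 2 ≡ 36. → (54, 36)
6Q: (54, 36) + (31, 6). λ = (6 - 36)/(31 - 54) ≡ 29/36 mod 59. 36⁻¹ ≡ 41 (mod 59), so λ ≡ 9.
  x = λ² - 54 - 31 = 81 - 85 ≡ 55; y = λ·(54 - 55) - 36 ≡ 14. → (55, 14)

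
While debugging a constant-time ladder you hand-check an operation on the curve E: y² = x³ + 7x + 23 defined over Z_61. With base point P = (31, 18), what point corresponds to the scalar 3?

Repeated addition: build up to 3P.
2P: tangent at (31, 18): λ = (3·31² + 7)/(2·18) ≡ 23/36. 36⁻¹ ≡ 39 (mod 61) since 36·39 = 1404 ≡ 1, so λ ≡ 23·39 ≡ 43.
  x = λ² - 31 - 31 = 1849 - 62 ≡ 18; y = λ·(31 - 18) - 18 ≡ 53. → (18, 53)
3P: (18, 53) + (31, 18). λ = (18 - 53)/(31 - 18) ≡ 26/13 mod 61. 13⁻¹ ≡ 47 (mod 61), so λ ≡ 2.
  x = λ² - 18 - 31 = 4 - 49 ≡ 16; y = λ·(18 - 16) - 53 ≡ 12. → (16, 12)

(16, 12)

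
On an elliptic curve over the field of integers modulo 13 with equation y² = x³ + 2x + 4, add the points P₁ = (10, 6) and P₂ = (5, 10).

(10, 6) + (5, 10). λ = (10 - 6)/(5 - 10) ≡ 4/8 mod 13. 8⁻¹ ≡ 5 (mod 13) since 8·5 = 40 ≡ 1, so λ ≡ 7.
  x = λ² - 10 - 5 = 49 - 15 ≡ 8; y = λ·(10 - 8) - 6 ≡ 8. → (8, 8)

(8, 8)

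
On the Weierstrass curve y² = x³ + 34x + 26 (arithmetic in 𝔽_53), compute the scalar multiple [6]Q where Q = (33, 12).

Repeated addition: build up to 6Q.
2Q: tangent at (33, 12): λ = (3·33² + 34)/(2·12) ≡ 15/24. 24⁻¹ ≡ 42 (mod 53), so λ ≡ 15·42 ≡ 47.
  x = λ² - 33 - 33 = 2209 - 66 ≡ 23; y = λ·(33 - 23) - 12 ≡ 34. → (23, 34)
3Q: (23, 34) + (33, 12). λ = (12 - 34)/(33 - 23) ≡ 31/10 mod 53. 10⁻¹ ≡ 16 (mod 53), so λ ≡ 19.
  x = λ² - 23 - 33 = 361 - 56 ≡ 40; y = λ·(23 - 40) - 34 ≡ 14. → (40, 14)
4Q: (40, 14) + (33, 12). λ = (12 - 14)/(33 - 40) ≡ 51/46 mod 53. 46⁻¹ ≡ 15 (mod 53), so λ ≡ 23.
  x = λ² - 40 - 33 = 529 - 73 ≡ 32; y = λ·(40 - 32) - 14 ≡ 11. → (32, 11)
5Q: (32, 11) + (33, 12). λ = (12 - 11)/(33 - 32) ≡ 1/1 mod 53. 1⁻¹ ≡ 1 (mod 53), so λ ≡ 1.
  x = λ² - 32 - 33 = 1 - 65 ≡ 42; y = λ·(32 - 42) - 11 ≡ 32. → (42, 32)
6Q: (42, 32) + (33, 12). λ = (12 - 32)/(33 - 42) ≡ 33/44 mod 53. 44⁻¹ ≡ 47 (mod 53) since 44·47 = 2068 ≡ 1, so λ ≡ 14.
  x = λ² - 42 - 33 = 196 - 75 ≡ 15; y = λ·(42 - 15) - 32 ≡ 28. → (15, 28)

(15, 28)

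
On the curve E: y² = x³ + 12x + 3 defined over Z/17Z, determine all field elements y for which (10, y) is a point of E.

x³ + 12x + 3 = 1123 ≡ 1 (mod 17).
Square roots of 1 mod 17: 1 and 16 (since 1² = 1 ≡ 1).

1, 16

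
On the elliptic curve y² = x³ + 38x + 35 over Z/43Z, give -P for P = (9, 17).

(9, 26)

-(9, 17) = (9, -17 mod 43) = (9, 26).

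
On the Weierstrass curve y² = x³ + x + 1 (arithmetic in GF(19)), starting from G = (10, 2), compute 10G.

Repeated addition: build up to 10G.
2G: tangent at (10, 2): λ = (3·10² + 1)/(2·2) ≡ 16/4. 4⁻¹ ≡ 5 (mod 19) since 4·5 = 20 ≡ 1, so λ ≡ 16·5 ≡ 4.
  x = λ² - 10 - 10 = 16 - 20 ≡ 15; y = λ·(10 - 15) - 2 ≡ 16. → (15, 16)
3G: (15, 16) + (10, 2). λ = (2 - 16)/(10 - 15) ≡ 5/14 mod 19. 14⁻¹ ≡ 15 (mod 19) since 14·15 = 210 ≡ 1, so λ ≡ 18.
  x = λ² - 15 - 10 = 324 - 25 ≡ 14; y = λ·(15 - 14) - 16 ≡ 2. → (14, 2)
4G: (14, 2) + (10, 2). λ = (2 - 2)/(10 - 14) ≡ 0/15 mod 19. 15⁻¹ ≡ 14 (mod 19), so λ ≡ 0.
  x = λ² - 14 - 10 = 0 - 24 ≡ 14; y = λ·(14 - 14) - 2 ≡ 17. → (14, 17)
5G: (14, 17) + (10, 2). λ = (2 - 17)/(10 - 14) ≡ 4/15 mod 19. 15⁻¹ ≡ 14 (mod 19), so λ ≡ 18.
  x = λ² - 14 - 10 = 324 - 24 ≡ 15; y = λ·(14 - 15) - 17 ≡ 3. → (15, 3)
6G: (15, 3) + (10, 2). λ = (2 - 3)/(10 - 15) ≡ 18/14 mod 19. 14⁻¹ ≡ 15 (mod 19), so λ ≡ 4.
  x = λ² - 15 - 10 = 16 - 25 ≡ 10; y = λ·(15 - 10) - 3 ≡ 17. → (10, 17)
7G: (10, 17) + (10, 2): same x and y₁ ≡ -y₂, so the sum is the point at infinity.
8G: the point at infinity + (10, 2) = (10, 2) (identity).
9G: tangent at (10, 2): λ = (3·10² + 1)/(2·2) ≡ 16/4. 4⁻¹ ≡ 5 (mod 19) since 4·5 = 20 ≡ 1, so λ ≡ 16·5 ≡ 4.
  x = λ² - 10 - 10 = 16 - 20 ≡ 15; y = λ·(10 - 15) - 2 ≡ 16. → (15, 16)
10G: (15, 16) + (10, 2). λ = (2 - 16)/(10 - 15) ≡ 5/14 mod 19. 14⁻¹ ≡ 15 (mod 19) since 14·15 = 210 ≡ 1, so λ ≡ 18.
  x = λ² - 15 - 10 = 324 - 25 ≡ 14; y = λ·(15 - 14) - 16 ≡ 2. → (14, 2)

(14, 2)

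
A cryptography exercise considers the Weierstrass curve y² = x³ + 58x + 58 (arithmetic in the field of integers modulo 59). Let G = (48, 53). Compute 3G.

Repeated addition: build up to 3G.
2G: tangent at (48, 53): λ = (3·48² + 58)/(2·53) ≡ 8/47. 47⁻¹ ≡ 54 (mod 59), so λ ≡ 8·54 ≡ 19.
  x = λ² - 48 - 48 = 361 - 96 ≡ 29; y = λ·(48 - 29) - 53 ≡ 13. → (29, 13)
3G: (29, 13) + (48, 53). λ = (53 - 13)/(48 - 29) ≡ 40/19 mod 59. 19⁻¹ ≡ 28 (mod 59), so λ ≡ 58.
  x = λ² - 29 - 48 = 3364 - 77 ≡ 42; y = λ·(29 - 42) - 13 ≡ 0. → (42, 0)

(42, 0)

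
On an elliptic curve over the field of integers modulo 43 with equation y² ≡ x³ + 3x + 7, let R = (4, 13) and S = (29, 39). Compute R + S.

(4, 13) + (29, 39). λ = (39 - 13)/(29 - 4) ≡ 26/25 mod 43. 25⁻¹ ≡ 31 (mod 43), so λ ≡ 32.
  x = λ² - 4 - 29 = 1024 - 33 ≡ 2; y = λ·(4 - 2) - 13 ≡ 8. → (2, 8)

(2, 8)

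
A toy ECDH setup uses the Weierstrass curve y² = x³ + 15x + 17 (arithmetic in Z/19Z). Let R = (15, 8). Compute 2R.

(12, 5)

tangent at (15, 8): λ = (3·15² + 15)/(2·8) ≡ 6/16. 16⁻¹ ≡ 6 (mod 19), so λ ≡ 6·6 ≡ 17.
  x = λ² - 15 - 15 = 289 - 30 ≡ 12; y = λ·(15 - 12) - 8 ≡ 5. → (12, 5)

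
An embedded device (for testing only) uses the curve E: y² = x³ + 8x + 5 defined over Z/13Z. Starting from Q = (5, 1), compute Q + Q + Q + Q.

(5, 12)

Double-and-add on 4 = (100)₂. Start with Q = (5, 1) for the leading 1-bit.
double: tangent at (5, 1): λ = (3·5² + 8)/(2·1) ≡ 5/2. 2⁻¹ ≡ 7 (mod 13) since 2·7 = 14 ≡ 1, so λ ≡ 5·7 ≡ 9.
  x = λ² - 5 - 5 = 81 - 10 ≡ 6; y = λ·(5 - 6) - 1 ≡ 3. → (6, 3)
double: tangent at (6, 3): λ = (3·6² + 8)/(2·3) ≡ 12/6. 6⁻¹ ≡ 11 (mod 13), so λ ≡ 12·11 ≡ 2.
  x = λ² - 6 - 6 = 4 - 12 ≡ 5; y = λ·(6 - 5) - 3 ≡ 12. → (5, 12)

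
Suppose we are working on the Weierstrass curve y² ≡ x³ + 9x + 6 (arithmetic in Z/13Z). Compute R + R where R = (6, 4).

(1, 9)

tangent at (6, 4): λ = (3·6² + 9)/(2·4) ≡ 0/8. 8⁻¹ ≡ 5 (mod 13) since 8·5 = 40 ≡ 1, so λ ≡ 0·5 ≡ 0.
  x = λ² - 6 - 6 = 0 - 12 ≡ 1; y = λ·(6 - 1) - 4 ≡ 9. → (1, 9)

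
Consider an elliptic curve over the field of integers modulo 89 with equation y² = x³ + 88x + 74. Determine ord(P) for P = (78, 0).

2

2P: (78, 0) + (78, 0): same x and y₁ ≡ -y₂, so the sum is the point at infinity.
2P = the point at infinity, so the order is 2.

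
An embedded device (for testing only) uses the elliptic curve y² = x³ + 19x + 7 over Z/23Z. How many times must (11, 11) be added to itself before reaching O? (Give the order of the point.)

9

2P: tangent at (11, 11): λ = (3·11² + 19)/(2·11) ≡ 14/22. 22⁻¹ ≡ 22 (mod 23) since 22·22 = 484 ≡ 1, so λ ≡ 14·22 ≡ 9.
  x = λ² - 11 - 11 = 81 - 22 ≡ 13; y = λ·(11 - 13) - 11 ≡ 17. → (13, 17)
3P: (13, 17) + (11, 11). λ = (11 - 17)/(11 - 13) ≡ 17/21 mod 23. 21⁻¹ ≡ 11 (mod 23), so λ ≡ 3.
  x = λ² - 13 - 11 = 9 - 24 ≡ 8; y = λ·(13 - 8) - 17 ≡ 21. → (8, 21)
4P: (8, 21) + (11, 11). λ = (11 - 21)/(11 - 8) ≡ 13/3 mod 23. 3⁻¹ ≡ 8 (mod 23) since 3·8 = 24 ≡ 1, so λ ≡ 12.
  x = λ² - 8 - 11 = 144 - 19 ≡ 10; y = λ·(8 - 10) - 21 ≡ 1. → (10, 1)
5P: (10, 1) + (11, 11). λ = (11 - 1)/(11 - 10) ≡ 10/1 mod 23. 1⁻¹ ≡ 1 (mod 23) since 1·1 = 1 ≡ 1, so λ ≡ 10.
  x = λ² - 10 - 11 = 100 - 21 ≡ 10; y = λ·(10 - 10) - 1 ≡ 22. → (10, 22)
6P: (10, 22) + (11, 11). λ = (11 - 22)/(11 - 10) ≡ 12/1 mod 23. 1⁻¹ ≡ 1 (mod 23) since 1·1 = 1 ≡ 1, so λ ≡ 12.
  x = λ² - 10 - 11 = 144 - 21 ≡ 8; y = λ·(10 - 8) - 22 ≡ 2. → (8, 2)
7P: (8, 2) + (11, 11). λ = (11 - 2)/(11 - 8) ≡ 9/3 mod 23. 3⁻¹ ≡ 8 (mod 23) since 3·8 = 24 ≡ 1, so λ ≡ 3.
  x = λ² - 8 - 11 = 9 - 19 ≡ 13; y = λ·(8 - 13) - 2 ≡ 6. → (13, 6)
8P: (13, 6) + (11, 11). λ = (11 - 6)/(11 - 13) ≡ 5/21 mod 23. 21⁻¹ ≡ 11 (mod 23) since 21·11 = 231 ≡ 1, so λ ≡ 9.
  x = λ² - 13 - 11 = 81 - 24 ≡ 11; y = λ·(13 - 11) - 6 ≡ 12. → (11, 12)
9P: (11, 12) + (11, 11): same x and y₁ ≡ -y₂, so the sum is O.
9P = O, so the order is 9.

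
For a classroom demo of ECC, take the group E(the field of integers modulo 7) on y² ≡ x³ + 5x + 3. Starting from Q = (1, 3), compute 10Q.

Repeated addition: build up to 10Q.
2Q: tangent at (1, 3): λ = (3·1² + 5)/(2·3) ≡ 1/6. 6⁻¹ ≡ 6 (mod 7), so λ ≡ 1·6 ≡ 6.
  x = λ² - 1 - 1 = 36 - 2 ≡ 6; y = λ·(1 - 6) - 3 ≡ 2. → (6, 2)
3Q: (6, 2) + (1, 3). λ = (3 - 2)/(1 - 6) ≡ 1/2 mod 7. 2⁻¹ ≡ 4 (mod 7), so λ ≡ 4.
  x = λ² - 6 - 1 = 16 - 7 ≡ 2; y = λ·(6 - 2) - 2 ≡ 0. → (2, 0)
4Q: (2, 0) + (1, 3). λ = (3 - 0)/(1 - 2) ≡ 3/6 mod 7. 6⁻¹ ≡ 6 (mod 7) since 6·6 = 36 ≡ 1, so λ ≡ 4.
  x = λ² - 2 - 1 = 16 - 3 ≡ 6; y = λ·(2 - 6) - 0 ≡ 5. → (6, 5)
5Q: (6, 5) + (1, 3). λ = (3 - 5)/(1 - 6) ≡ 5/2 mod 7. 2⁻¹ ≡ 4 (mod 7) since 2·4 = 8 ≡ 1, so λ ≡ 6.
  x = λ² - 6 - 1 = 36 - 7 ≡ 1; y = λ·(6 - 1) - 5 ≡ 4. → (1, 4)
6Q: (1, 4) + (1, 3): same x and y₁ ≡ -y₂, so the sum is the point at infinity.
7Q: the point at infinity + (1, 3) = (1, 3) (identity).
8Q: tangent at (1, 3): λ = (3·1² + 5)/(2·3) ≡ 1/6. 6⁻¹ ≡ 6 (mod 7), so λ ≡ 1·6 ≡ 6.
  x = λ² - 1 - 1 = 36 - 2 ≡ 6; y = λ·(1 - 6) - 3 ≡ 2. → (6, 2)
9Q: (6, 2) + (1, 3). λ = (3 - 2)/(1 - 6) ≡ 1/2 mod 7. 2⁻¹ ≡ 4 (mod 7) since 2·4 = 8 ≡ 1, so λ ≡ 4.
  x = λ² - 6 - 1 = 16 - 7 ≡ 2; y = λ·(6 - 2) - 2 ≡ 0. → (2, 0)
10Q: (2, 0) + (1, 3). λ = (3 - 0)/(1 - 2) ≡ 3/6 mod 7. 6⁻¹ ≡ 6 (mod 7) since 6·6 = 36 ≡ 1, so λ ≡ 4.
  x = λ² - 2 - 1 = 16 - 3 ≡ 6; y = λ·(2 - 6) - 0 ≡ 5. → (6, 5)

(6, 5)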